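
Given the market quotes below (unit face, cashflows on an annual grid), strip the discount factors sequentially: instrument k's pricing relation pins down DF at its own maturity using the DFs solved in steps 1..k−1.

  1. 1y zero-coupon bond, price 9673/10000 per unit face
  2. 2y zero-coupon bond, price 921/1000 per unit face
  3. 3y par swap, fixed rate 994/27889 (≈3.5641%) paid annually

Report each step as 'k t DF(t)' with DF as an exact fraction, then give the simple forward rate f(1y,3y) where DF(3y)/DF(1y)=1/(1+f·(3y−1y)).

1 1 9673/10000
2 2 921/1000
3 3 4503/5000
f(1y,3y) = ((9673/10000)/(4503/5000) − 1)/(2) = 667/18012 ≈ 3.7031%

step 1 [1y] zero: DF = P = 9673/10000 ≈ 0.967300
step 2 [2y] zero: DF = P = 921/1000 ≈ 0.921000
step 3 [3y] swap r/1=994/27889: DF=(1 − 994/27889·(0.967300+0.921000))/(1+994/27889) = 4503/5000 ≈ 0.900600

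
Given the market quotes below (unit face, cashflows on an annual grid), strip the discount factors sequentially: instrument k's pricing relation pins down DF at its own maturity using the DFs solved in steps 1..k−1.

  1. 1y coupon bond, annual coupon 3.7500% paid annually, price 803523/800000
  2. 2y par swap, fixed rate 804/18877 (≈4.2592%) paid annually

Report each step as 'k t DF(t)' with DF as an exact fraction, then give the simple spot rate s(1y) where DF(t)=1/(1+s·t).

1 1 9681/10000
2 2 2299/2500
s(1y) = (1/(9681/10000) − 1)/(1) = 319/9681 ≈ 3.2951%

step 1 [1y] bond c/1=3/80: DF=(803523/800000 − 3/80·(0))/(1+3/80) = 9681/10000 ≈ 0.968100
step 2 [2y] swap r/1=804/18877: DF=(1 − 804/18877·(0.968100))/(1+804/18877) = 2299/2500 ≈ 0.919600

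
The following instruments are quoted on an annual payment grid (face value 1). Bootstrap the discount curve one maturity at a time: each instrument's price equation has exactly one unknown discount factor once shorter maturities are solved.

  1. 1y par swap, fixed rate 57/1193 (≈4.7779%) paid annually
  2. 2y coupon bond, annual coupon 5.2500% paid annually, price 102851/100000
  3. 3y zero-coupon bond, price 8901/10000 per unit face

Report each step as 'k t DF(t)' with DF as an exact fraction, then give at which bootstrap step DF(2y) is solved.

1 1 1193/1250
2 2 581/625
3 3 8901/10000
DF(2y) is solved at step 2

step 1 [1y] swap r/1=57/1193: DF=(1 − 57/1193·(0))/(1+57/1193) = 1193/1250 ≈ 0.954400
step 2 [2y] bond c/1=21/400: DF=(102851/100000 − 21/400·(0.954400))/(1+21/400) = 581/625 ≈ 0.929600
step 3 [3y] zero: DF = P = 8901/10000 ≈ 0.890100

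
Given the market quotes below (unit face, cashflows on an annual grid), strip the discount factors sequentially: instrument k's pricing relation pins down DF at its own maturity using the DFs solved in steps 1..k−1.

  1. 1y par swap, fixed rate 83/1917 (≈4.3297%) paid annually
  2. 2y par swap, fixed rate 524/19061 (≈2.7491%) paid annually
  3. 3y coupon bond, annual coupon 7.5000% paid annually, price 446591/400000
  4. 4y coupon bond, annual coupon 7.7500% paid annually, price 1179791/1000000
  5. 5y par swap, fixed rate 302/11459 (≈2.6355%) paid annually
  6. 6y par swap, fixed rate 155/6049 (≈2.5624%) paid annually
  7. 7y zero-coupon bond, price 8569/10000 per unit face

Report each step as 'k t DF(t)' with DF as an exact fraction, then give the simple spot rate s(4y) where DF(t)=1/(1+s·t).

step 1 [1y] swap r/1=83/1917: DF=(1 − 83/1917·(0))/(1+83/1917) = 1917/2000 ≈ 0.958500
step 2 [2y] swap r/1=524/19061: DF=(1 − 524/19061·(0.958500))/(1+524/19061) = 2369/2500 ≈ 0.947600
step 3 [3y] bond c/1=3/40: DF=(446591/400000 − 3/40·(0.958500+0.947600))/(1+3/40) = 566/625 ≈ 0.905600
step 4 [4y] bond c/1=31/400: DF=(1179791/1000000 − 31/400·(0.958500+0.947600+0.905600))/(1+31/400) = 8927/10000 ≈ 0.892700
step 5 [5y] swap r/1=302/11459: DF=(1 − 302/11459·(0.958500+0.947600+0.905600+0.892700))/(1+302/11459) = 1099/1250 ≈ 0.879200
step 6 [6y] swap r/1=155/6049: DF=(1 − 155/6049·(0.958500+0.947600+0.905600+0.892700+0.879200))/(1+155/6049) = 1721/2000 ≈ 0.860500
step 7 [7y] zero: DF = P = 8569/10000 ≈ 0.856900

1 1 1917/2000
2 2 2369/2500
3 3 566/625
4 4 8927/10000
5 5 1099/1250
6 6 1721/2000
7 7 8569/10000
s(4y) = (1/(8927/10000) − 1)/(4) = 1073/35708 ≈ 3.0049%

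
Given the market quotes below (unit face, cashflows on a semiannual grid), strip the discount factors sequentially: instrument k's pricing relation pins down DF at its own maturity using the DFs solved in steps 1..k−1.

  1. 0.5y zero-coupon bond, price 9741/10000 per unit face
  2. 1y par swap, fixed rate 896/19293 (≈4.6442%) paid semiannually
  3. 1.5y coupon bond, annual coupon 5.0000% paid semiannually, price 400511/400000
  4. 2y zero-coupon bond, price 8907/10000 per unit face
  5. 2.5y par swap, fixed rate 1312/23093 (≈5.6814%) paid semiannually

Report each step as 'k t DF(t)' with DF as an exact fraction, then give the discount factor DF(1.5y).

1 1/2 9741/10000
2 1 597/625
3 3/2 4649/5000
4 2 8907/10000
5 5/2 543/625
DF(1.5y) = 4649/5000 ≈ 0.929800

step 1 [0.5y] zero: DF = P = 9741/10000 ≈ 0.974100
step 2 [1y] swap r/2=448/19293: DF=(1 − 448/19293·(0.974100))/(1+448/19293) = 597/625 ≈ 0.955200
step 3 [1.5y] bond c/2=1/40: DF=(400511/400000 − 1/40·(0.974100+0.955200))/(1+1/40) = 4649/5000 ≈ 0.929800
step 4 [2y] zero: DF = P = 8907/10000 ≈ 0.890700
step 5 [2.5y] swap r/2=656/23093: DF=(1 − 656/23093·(0.974100+0.955200+0.929800+0.890700))/(1+656/23093) = 543/625 ≈ 0.868800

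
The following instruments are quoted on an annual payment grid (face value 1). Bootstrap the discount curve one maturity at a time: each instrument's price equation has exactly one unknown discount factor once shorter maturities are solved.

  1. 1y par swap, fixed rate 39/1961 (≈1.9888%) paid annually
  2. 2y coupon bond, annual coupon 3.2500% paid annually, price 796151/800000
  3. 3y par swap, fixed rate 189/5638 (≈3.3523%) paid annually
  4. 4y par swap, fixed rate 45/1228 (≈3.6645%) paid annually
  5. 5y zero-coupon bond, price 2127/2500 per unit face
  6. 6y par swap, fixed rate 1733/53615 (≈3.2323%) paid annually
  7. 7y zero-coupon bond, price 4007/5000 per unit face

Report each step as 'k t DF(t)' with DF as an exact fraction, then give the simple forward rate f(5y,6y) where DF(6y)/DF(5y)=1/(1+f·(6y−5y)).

step 1 [1y] swap r/1=39/1961: DF=(1 − 39/1961·(0))/(1+39/1961) = 1961/2000 ≈ 0.980500
step 2 [2y] bond c/1=13/400: DF=(796151/800000 − 13/400·(0.980500))/(1+13/400) = 933/1000 ≈ 0.933000
step 3 [3y] swap r/1=189/5638: DF=(1 − 189/5638·(0.980500+0.933000))/(1+189/5638) = 1811/2000 ≈ 0.905500
step 4 [4y] swap r/1=45/1228: DF=(1 − 45/1228·(0.980500+0.933000+0.905500))/(1+45/1228) = 173/200 ≈ 0.865000
step 5 [5y] zero: DF = P = 2127/2500 ≈ 0.850800
step 6 [6y] swap r/1=1733/53615: DF=(1 − 1733/53615·(0.980500+0.933000+0.905500+0.865000+0.850800))/(1+1733/53615) = 8267/10000 ≈ 0.826700
step 7 [7y] zero: DF = P = 4007/5000 ≈ 0.801400

1 1 1961/2000
2 2 933/1000
3 3 1811/2000
4 4 173/200
5 5 2127/2500
6 6 8267/10000
7 7 4007/5000
f(5y,6y) = ((2127/2500)/(8267/10000) − 1)/(1) = 241/8267 ≈ 2.9152%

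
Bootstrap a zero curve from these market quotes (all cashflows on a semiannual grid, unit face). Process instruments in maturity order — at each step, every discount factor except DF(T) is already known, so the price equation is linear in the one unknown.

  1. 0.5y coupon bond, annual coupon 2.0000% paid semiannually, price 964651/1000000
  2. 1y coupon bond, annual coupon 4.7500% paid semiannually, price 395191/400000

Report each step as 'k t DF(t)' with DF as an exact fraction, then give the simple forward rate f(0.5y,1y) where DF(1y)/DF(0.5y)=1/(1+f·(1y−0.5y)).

1 1/2 9551/10000
2 1 9429/10000
f(0.5y,1y) = ((9551/10000)/(9429/10000) − 1)/(1/2) = 244/9429 ≈ 2.5878%

step 1 [0.5y] bond c/2=1/100: DF=(964651/1000000 − 1/100·(0))/(1+1/100) = 9551/10000 ≈ 0.955100
step 2 [1y] bond c/2=19/800: DF=(395191/400000 − 19/800·(0.955100))/(1+19/800) = 9429/10000 ≈ 0.942900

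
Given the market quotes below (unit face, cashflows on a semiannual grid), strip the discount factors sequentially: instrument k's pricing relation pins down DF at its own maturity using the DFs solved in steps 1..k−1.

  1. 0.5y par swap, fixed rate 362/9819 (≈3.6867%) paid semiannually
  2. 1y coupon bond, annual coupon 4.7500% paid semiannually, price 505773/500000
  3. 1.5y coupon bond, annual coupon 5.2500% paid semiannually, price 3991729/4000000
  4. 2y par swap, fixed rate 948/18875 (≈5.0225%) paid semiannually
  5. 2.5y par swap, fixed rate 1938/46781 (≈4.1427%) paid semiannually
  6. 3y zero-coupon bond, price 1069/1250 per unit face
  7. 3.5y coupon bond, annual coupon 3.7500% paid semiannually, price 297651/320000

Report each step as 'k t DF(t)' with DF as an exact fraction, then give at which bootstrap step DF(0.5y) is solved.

1 1/2 9819/10000
2 1 9653/10000
3 3/2 4613/5000
4 2 2263/2500
5 5/2 9031/10000
6 3 1069/1250
7 7/2 507/625
DF(0.5y) is solved at step 1

step 1 [0.5y] swap r/2=181/9819: DF=(1 − 181/9819·(0))/(1+181/9819) = 9819/10000 ≈ 0.981900
step 2 [1y] bond c/2=19/800: DF=(505773/500000 − 19/800·(0.981900))/(1+19/800) = 9653/10000 ≈ 0.965300
step 3 [1.5y] bond c/2=21/800: DF=(3991729/4000000 − 21/800·(0.981900+0.965300))/(1+21/800) = 4613/5000 ≈ 0.922600
step 4 [2y] swap r/2=474/18875: DF=(1 − 474/18875·(0.981900+0.965300+0.922600))/(1+474/18875) = 2263/2500 ≈ 0.905200
step 5 [2.5y] swap r/2=969/46781: DF=(1 − 969/46781·(0.981900+0.965300+0.922600+0.905200))/(1+969/46781) = 9031/10000 ≈ 0.903100
step 6 [3y] zero: DF = P = 1069/1250 ≈ 0.855200
step 7 [3.5y] bond c/2=3/160: DF=(297651/320000 − 3/160·(0.981900+0.965300+0.922600+0.905200+0.903100+0.855200))/(1+3/160) = 507/625 ≈ 0.811200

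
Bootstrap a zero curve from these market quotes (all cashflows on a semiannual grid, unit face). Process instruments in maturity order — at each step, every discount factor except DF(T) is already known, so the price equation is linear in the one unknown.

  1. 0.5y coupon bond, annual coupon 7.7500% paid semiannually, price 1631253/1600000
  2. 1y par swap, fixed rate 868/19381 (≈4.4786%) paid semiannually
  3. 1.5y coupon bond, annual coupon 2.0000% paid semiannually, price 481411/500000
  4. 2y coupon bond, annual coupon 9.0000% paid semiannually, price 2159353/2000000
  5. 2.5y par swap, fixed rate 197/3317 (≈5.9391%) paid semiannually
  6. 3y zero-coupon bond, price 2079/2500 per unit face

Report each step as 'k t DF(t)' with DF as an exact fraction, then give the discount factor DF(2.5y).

1 1/2 1963/2000
2 1 4783/5000
3 3/2 9341/10000
4 2 1819/2000
5 5/2 8621/10000
6 3 2079/2500
DF(2.5y) = 8621/10000 ≈ 0.862100

step 1 [0.5y] bond c/2=31/800: DF=(1631253/1600000 − 31/800·(0))/(1+31/800) = 1963/2000 ≈ 0.981500
step 2 [1y] swap r/2=434/19381: DF=(1 − 434/19381·(0.981500))/(1+434/19381) = 4783/5000 ≈ 0.956600
step 3 [1.5y] bond c/2=1/100: DF=(481411/500000 − 1/100·(0.981500+0.956600))/(1+1/100) = 9341/10000 ≈ 0.934100
step 4 [2y] bond c/2=9/200: DF=(2159353/2000000 − 9/200·(0.981500+0.956600+0.934100))/(1+9/200) = 1819/2000 ≈ 0.909500
step 5 [2.5y] swap r/2=197/6634: DF=(1 − 197/6634·(0.981500+0.956600+0.934100+0.909500))/(1+197/6634) = 8621/10000 ≈ 0.862100
step 6 [3y] zero: DF = P = 2079/2500 ≈ 0.831600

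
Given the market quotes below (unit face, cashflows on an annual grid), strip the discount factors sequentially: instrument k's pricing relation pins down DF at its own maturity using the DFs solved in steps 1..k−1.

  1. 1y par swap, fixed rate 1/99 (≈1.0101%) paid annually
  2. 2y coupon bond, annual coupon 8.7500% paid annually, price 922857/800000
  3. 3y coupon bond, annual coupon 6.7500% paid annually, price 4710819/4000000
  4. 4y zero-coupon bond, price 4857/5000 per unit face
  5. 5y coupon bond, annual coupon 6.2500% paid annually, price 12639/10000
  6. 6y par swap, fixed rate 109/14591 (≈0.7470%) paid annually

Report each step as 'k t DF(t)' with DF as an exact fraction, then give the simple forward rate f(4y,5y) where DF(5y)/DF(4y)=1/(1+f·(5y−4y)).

step 1 [1y] swap r/1=1/99: DF=(1 − 1/99·(0))/(1+1/99) = 99/100 ≈ 0.990000
step 2 [2y] bond c/1=7/80: DF=(922857/800000 − 7/80·(0.990000))/(1+7/80) = 9811/10000 ≈ 0.981100
step 3 [3y] bond c/1=27/400: DF=(4710819/4000000 − 27/400·(0.990000+0.981100))/(1+27/400) = 4893/5000 ≈ 0.978600
step 4 [4y] zero: DF = P = 4857/5000 ≈ 0.971400
step 5 [5y] bond c/1=1/16: DF=(12639/10000 − 1/16·(0.990000+0.981100+0.978600+0.971400))/(1+1/16) = 9589/10000 ≈ 0.958900
step 6 [6y] swap r/1=109/14591: DF=(1 − 109/14591·(0.990000+0.981100+0.978600+0.971400+0.958900))/(1+109/14591) = 2391/2500 ≈ 0.956400

1 1 99/100
2 2 9811/10000
3 3 4893/5000
4 4 4857/5000
5 5 9589/10000
6 6 2391/2500
f(4y,5y) = ((4857/5000)/(9589/10000) − 1)/(1) = 125/9589 ≈ 1.3036%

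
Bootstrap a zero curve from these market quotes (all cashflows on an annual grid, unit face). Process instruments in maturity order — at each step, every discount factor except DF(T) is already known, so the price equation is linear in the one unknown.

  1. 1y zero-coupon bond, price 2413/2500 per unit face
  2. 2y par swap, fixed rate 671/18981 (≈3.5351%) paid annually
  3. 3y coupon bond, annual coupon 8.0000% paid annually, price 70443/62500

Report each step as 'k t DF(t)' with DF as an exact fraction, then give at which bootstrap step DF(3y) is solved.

step 1 [1y] zero: DF = P = 2413/2500 ≈ 0.965200
step 2 [2y] swap r/1=671/18981: DF=(1 − 671/18981·(0.965200))/(1+671/18981) = 9329/10000 ≈ 0.932900
step 3 [3y] bond c/1=2/25: DF=(70443/62500 − 2/25·(0.965200+0.932900))/(1+2/25) = 903/1000 ≈ 0.903000

1 1 2413/2500
2 2 9329/10000
3 3 903/1000
DF(3y) is solved at step 3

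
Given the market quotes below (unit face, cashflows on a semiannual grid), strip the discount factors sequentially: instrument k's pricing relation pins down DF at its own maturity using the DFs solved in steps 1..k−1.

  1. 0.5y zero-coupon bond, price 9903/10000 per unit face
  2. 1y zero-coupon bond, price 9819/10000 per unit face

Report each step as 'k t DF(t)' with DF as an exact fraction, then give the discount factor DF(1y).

step 1 [0.5y] zero: DF = P = 9903/10000 ≈ 0.990300
step 2 [1y] zero: DF = P = 9819/10000 ≈ 0.981900

1 1/2 9903/10000
2 1 9819/10000
DF(1y) = 9819/10000 ≈ 0.981900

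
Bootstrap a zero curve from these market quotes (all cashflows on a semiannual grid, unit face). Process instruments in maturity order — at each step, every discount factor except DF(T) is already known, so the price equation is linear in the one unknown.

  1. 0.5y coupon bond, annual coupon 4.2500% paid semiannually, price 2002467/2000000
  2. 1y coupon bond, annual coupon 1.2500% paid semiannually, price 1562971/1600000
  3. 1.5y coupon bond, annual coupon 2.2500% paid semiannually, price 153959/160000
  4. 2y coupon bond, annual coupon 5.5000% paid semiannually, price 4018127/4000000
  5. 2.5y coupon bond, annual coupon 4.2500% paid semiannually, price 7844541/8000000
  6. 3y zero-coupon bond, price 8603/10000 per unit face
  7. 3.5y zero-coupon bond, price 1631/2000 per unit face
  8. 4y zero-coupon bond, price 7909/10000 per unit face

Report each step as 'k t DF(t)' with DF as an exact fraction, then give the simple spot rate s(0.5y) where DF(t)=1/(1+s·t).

1 1/2 2451/2500
2 1 9647/10000
3 3/2 9299/10000
4 2 9007/10000
5 5/2 551/625
6 3 8603/10000
7 7/2 1631/2000
8 4 7909/10000
s(0.5y) = (1/(2451/2500) − 1)/(1/2) = 98/2451 ≈ 3.9984%

step 1 [0.5y] bond c/2=17/800: DF=(2002467/2000000 − 17/800·(0))/(1+17/800) = 2451/2500 ≈ 0.980400
step 2 [1y] bond c/2=1/160: DF=(1562971/1600000 − 1/160·(0.980400))/(1+1/160) = 9647/10000 ≈ 0.964700
step 3 [1.5y] bond c/2=9/800: DF=(153959/160000 − 9/800·(0.980400+0.964700))/(1+9/800) = 9299/10000 ≈ 0.929900
step 4 [2y] bond c/2=11/400: DF=(4018127/4000000 − 11/400·(0.980400+0.964700+0.929900))/(1+11/400) = 9007/10000 ≈ 0.900700
step 5 [2.5y] bond c/2=17/800: DF=(7844541/8000000 − 17/800·(0.980400+0.964700+0.929900+0.900700))/(1+17/800) = 551/625 ≈ 0.881600
step 6 [3y] zero: DF = P = 8603/10000 ≈ 0.860300
step 7 [3.5y] zero: DF = P = 1631/2000 ≈ 0.815500
step 8 [4y] zero: DF = P = 7909/10000 ≈ 0.790900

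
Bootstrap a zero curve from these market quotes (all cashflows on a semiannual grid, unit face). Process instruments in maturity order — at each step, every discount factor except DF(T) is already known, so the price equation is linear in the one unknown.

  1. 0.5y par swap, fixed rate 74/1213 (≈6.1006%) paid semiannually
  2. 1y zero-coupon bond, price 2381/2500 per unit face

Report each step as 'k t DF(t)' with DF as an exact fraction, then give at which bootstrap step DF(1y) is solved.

1 1/2 1213/1250
2 1 2381/2500
DF(1y) is solved at step 2

step 1 [0.5y] swap r/2=37/1213: DF=(1 − 37/1213·(0))/(1+37/1213) = 1213/1250 ≈ 0.970400
step 2 [1y] zero: DF = P = 2381/2500 ≈ 0.952400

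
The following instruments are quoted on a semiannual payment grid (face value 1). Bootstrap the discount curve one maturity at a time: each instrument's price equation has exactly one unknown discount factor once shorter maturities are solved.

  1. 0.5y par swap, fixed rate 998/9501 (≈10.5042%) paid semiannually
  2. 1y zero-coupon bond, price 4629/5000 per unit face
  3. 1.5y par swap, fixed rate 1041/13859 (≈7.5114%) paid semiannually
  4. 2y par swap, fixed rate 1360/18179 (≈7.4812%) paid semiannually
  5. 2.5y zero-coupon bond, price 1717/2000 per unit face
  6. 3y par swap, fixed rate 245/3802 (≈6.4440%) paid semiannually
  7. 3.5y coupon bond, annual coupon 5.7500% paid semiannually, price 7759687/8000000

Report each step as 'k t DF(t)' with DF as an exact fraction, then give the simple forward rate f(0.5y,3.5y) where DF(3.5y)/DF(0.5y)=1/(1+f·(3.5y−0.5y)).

1 1/2 9501/10000
2 1 4629/5000
3 3/2 8959/10000
4 2 108/125
5 5/2 1717/2000
6 3 1657/2000
7 7/2 7941/10000
f(0.5y,3.5y) = ((9501/10000)/(7941/10000) − 1)/(3) = 520/7941 ≈ 6.5483%

step 1 [0.5y] swap r/2=499/9501: DF=(1 − 499/9501·(0))/(1+499/9501) = 9501/10000 ≈ 0.950100
step 2 [1y] zero: DF = P = 4629/5000 ≈ 0.925800
step 3 [1.5y] swap r/2=1041/27718: DF=(1 − 1041/27718·(0.950100+0.925800))/(1+1041/27718) = 8959/10000 ≈ 0.895900
step 4 [2y] swap r/2=680/18179: DF=(1 − 680/18179·(0.950100+0.925800+0.895900))/(1+680/18179) = 108/125 ≈ 0.864000
step 5 [2.5y] zero: DF = P = 1717/2000 ≈ 0.858500
step 6 [3y] swap r/2=245/7604: DF=(1 − 245/7604·(0.950100+0.925800+0.895900+0.864000+0.858500))/(1+245/7604) = 1657/2000 ≈ 0.828500
step 7 [3.5y] bond c/2=23/800: DF=(7759687/8000000 − 23/800·(0.950100+0.925800+0.895900+0.864000+0.858500+0.828500))/(1+23/800) = 7941/10000 ≈ 0.794100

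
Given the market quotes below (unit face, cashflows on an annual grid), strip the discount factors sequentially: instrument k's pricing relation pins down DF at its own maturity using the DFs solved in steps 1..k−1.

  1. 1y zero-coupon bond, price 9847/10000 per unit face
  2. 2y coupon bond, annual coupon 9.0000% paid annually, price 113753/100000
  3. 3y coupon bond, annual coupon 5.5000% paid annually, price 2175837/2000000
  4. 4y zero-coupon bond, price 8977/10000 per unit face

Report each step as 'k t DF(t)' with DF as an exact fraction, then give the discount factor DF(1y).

step 1 [1y] zero: DF = P = 9847/10000 ≈ 0.984700
step 2 [2y] bond c/1=9/100: DF=(113753/100000 − 9/100·(0.984700))/(1+9/100) = 9623/10000 ≈ 0.962300
step 3 [3y] bond c/1=11/200: DF=(2175837/2000000 − 11/200·(0.984700+0.962300))/(1+11/200) = 9297/10000 ≈ 0.929700
step 4 [4y] zero: DF = P = 8977/10000 ≈ 0.897700

1 1 9847/10000
2 2 9623/10000
3 3 9297/10000
4 4 8977/10000
DF(1y) = 9847/10000 ≈ 0.984700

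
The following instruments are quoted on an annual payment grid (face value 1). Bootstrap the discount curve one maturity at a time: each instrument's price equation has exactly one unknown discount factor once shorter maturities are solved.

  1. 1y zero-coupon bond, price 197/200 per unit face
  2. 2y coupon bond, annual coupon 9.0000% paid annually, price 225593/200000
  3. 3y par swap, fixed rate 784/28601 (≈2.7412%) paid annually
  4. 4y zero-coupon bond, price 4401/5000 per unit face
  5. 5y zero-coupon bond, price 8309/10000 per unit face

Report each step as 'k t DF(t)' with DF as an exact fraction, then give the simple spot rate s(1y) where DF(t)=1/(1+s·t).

1 1 197/200
2 2 1907/2000
3 3 576/625
4 4 4401/5000
5 5 8309/10000
s(1y) = (1/(197/200) − 1)/(1) = 3/197 ≈ 1.5228%

step 1 [1y] zero: DF = P = 197/200 ≈ 0.985000
step 2 [2y] bond c/1=9/100: DF=(225593/200000 − 9/100·(0.985000))/(1+9/100) = 1907/2000 ≈ 0.953500
step 3 [3y] swap r/1=784/28601: DF=(1 − 784/28601·(0.985000+0.953500))/(1+784/28601) = 576/625 ≈ 0.921600
step 4 [4y] zero: DF = P = 4401/5000 ≈ 0.880200
step 5 [5y] zero: DF = P = 8309/10000 ≈ 0.830900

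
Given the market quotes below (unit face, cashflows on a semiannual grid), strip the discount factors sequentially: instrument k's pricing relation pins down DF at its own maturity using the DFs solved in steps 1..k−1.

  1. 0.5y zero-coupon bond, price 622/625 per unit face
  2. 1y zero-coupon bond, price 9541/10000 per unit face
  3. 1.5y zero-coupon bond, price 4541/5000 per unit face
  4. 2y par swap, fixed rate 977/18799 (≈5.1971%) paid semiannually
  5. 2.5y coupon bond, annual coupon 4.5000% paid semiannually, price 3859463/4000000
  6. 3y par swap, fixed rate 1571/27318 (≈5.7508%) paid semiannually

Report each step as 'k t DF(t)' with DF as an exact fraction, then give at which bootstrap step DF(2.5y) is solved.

step 1 [0.5y] zero: DF = P = 622/625 ≈ 0.995200
step 2 [1y] zero: DF = P = 9541/10000 ≈ 0.954100
step 3 [1.5y] zero: DF = P = 4541/5000 ≈ 0.908200
step 4 [2y] swap r/2=977/37598: DF=(1 − 977/37598·(0.995200+0.954100+0.908200))/(1+977/37598) = 9023/10000 ≈ 0.902300
step 5 [2.5y] bond c/2=9/400: DF=(3859463/4000000 − 9/400·(0.995200+0.954100+0.908200+0.902300))/(1+9/400) = 8609/10000 ≈ 0.860900
step 6 [3y] swap r/2=1571/54636: DF=(1 − 1571/54636·(0.995200+0.954100+0.908200+0.902300+0.860900))/(1+1571/54636) = 8429/10000 ≈ 0.842900

1 1/2 622/625
2 1 9541/10000
3 3/2 4541/5000
4 2 9023/10000
5 5/2 8609/10000
6 3 8429/10000
DF(2.5y) is solved at step 5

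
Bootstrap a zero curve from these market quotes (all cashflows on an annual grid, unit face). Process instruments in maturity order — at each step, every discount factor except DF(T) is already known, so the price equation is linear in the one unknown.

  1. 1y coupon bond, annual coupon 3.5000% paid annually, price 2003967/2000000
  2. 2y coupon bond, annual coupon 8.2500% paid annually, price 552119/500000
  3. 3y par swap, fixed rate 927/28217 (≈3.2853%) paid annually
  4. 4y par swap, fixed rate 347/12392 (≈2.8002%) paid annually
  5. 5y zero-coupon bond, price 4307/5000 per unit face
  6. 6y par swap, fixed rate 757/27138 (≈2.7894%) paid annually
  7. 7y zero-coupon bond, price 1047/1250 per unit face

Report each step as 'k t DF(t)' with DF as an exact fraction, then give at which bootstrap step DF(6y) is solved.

1 1 9681/10000
2 2 9463/10000
3 3 9073/10000
4 4 8959/10000
5 5 4307/5000
6 6 4243/5000
7 7 1047/1250
DF(6y) is solved at step 6

step 1 [1y] bond c/1=7/200: DF=(2003967/2000000 − 7/200·(0))/(1+7/200) = 9681/10000 ≈ 0.968100
step 2 [2y] bond c/1=33/400: DF=(552119/500000 − 33/400·(0.968100))/(1+33/400) = 9463/10000 ≈ 0.946300
step 3 [3y] swap r/1=927/28217: DF=(1 − 927/28217·(0.968100+0.946300))/(1+927/28217) = 9073/10000 ≈ 0.907300
step 4 [4y] swap r/1=347/12392: DF=(1 − 347/12392·(0.968100+0.946300+0.907300))/(1+347/12392) = 8959/10000 ≈ 0.895900
step 5 [5y] zero: DF = P = 4307/5000 ≈ 0.861400
step 6 [6y] swap r/1=757/27138: DF=(1 − 757/27138·(0.968100+0.946300+0.907300+0.895900+0.861400))/(1+757/27138) = 4243/5000 ≈ 0.848600
step 7 [7y] zero: DF = P = 1047/1250 ≈ 0.837600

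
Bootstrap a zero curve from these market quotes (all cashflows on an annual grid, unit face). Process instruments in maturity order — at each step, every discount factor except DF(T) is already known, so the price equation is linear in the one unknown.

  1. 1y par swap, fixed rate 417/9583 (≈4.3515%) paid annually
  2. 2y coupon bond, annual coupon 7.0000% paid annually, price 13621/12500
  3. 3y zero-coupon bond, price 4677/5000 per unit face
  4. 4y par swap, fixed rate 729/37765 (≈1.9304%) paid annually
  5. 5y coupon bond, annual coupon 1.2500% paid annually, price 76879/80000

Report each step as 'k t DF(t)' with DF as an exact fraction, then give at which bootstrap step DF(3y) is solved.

1 1 9583/10000
2 2 9557/10000
3 3 4677/5000
4 4 9271/10000
5 5 361/400
DF(3y) is solved at step 3

step 1 [1y] swap r/1=417/9583: DF=(1 − 417/9583·(0))/(1+417/9583) = 9583/10000 ≈ 0.958300
step 2 [2y] bond c/1=7/100: DF=(13621/12500 − 7/100·(0.958300))/(1+7/100) = 9557/10000 ≈ 0.955700
step 3 [3y] zero: DF = P = 4677/5000 ≈ 0.935400
step 4 [4y] swap r/1=729/37765: DF=(1 − 729/37765·(0.958300+0.955700+0.935400))/(1+729/37765) = 9271/10000 ≈ 0.927100
step 5 [5y] bond c/1=1/80: DF=(76879/80000 − 1/80·(0.958300+0.955700+0.935400+0.927100))/(1+1/80) = 361/400 ≈ 0.902500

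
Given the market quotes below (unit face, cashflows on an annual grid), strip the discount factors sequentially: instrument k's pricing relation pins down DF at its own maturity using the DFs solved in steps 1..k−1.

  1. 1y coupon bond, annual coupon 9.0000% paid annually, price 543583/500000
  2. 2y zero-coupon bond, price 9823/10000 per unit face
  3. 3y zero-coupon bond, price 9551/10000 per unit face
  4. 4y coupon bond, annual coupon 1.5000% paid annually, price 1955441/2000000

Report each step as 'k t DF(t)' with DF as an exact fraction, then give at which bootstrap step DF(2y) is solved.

step 1 [1y] bond c/1=9/100: DF=(543583/500000 − 9/100·(0))/(1+9/100) = 4987/5000 ≈ 0.997400
step 2 [2y] zero: DF = P = 9823/10000 ≈ 0.982300
step 3 [3y] zero: DF = P = 9551/10000 ≈ 0.955100
step 4 [4y] bond c/1=3/200: DF=(1955441/2000000 − 3/200·(0.997400+0.982300+0.955100))/(1+3/200) = 9199/10000 ≈ 0.919900

1 1 4987/5000
2 2 9823/10000
3 3 9551/10000
4 4 9199/10000
DF(2y) is solved at step 2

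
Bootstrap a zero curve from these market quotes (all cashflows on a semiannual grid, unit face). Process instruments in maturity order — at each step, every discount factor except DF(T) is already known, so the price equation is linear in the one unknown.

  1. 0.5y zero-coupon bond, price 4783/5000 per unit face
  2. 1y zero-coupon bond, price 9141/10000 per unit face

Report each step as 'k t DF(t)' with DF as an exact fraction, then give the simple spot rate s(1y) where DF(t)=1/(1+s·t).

step 1 [0.5y] zero: DF = P = 4783/5000 ≈ 0.956600
step 2 [1y] zero: DF = P = 9141/10000 ≈ 0.914100

1 1/2 4783/5000
2 1 9141/10000
s(1y) = (1/(9141/10000) − 1)/(1) = 859/9141 ≈ 9.3972%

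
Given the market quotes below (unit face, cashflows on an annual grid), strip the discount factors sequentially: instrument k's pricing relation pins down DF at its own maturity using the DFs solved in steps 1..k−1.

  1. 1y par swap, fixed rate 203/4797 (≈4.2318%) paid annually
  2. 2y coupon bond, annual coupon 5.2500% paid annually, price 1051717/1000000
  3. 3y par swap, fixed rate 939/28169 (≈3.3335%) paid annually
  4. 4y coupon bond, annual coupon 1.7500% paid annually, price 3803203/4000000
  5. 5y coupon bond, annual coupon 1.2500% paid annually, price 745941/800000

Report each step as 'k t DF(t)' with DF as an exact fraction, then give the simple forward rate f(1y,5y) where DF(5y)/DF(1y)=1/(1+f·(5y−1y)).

step 1 [1y] swap r/1=203/4797: DF=(1 − 203/4797·(0))/(1+203/4797) = 4797/5000 ≈ 0.959400
step 2 [2y] bond c/1=21/400: DF=(1051717/1000000 − 21/400·(0.959400))/(1+21/400) = 4757/5000 ≈ 0.951400
step 3 [3y] swap r/1=939/28169: DF=(1 − 939/28169·(0.959400+0.951400))/(1+939/28169) = 9061/10000 ≈ 0.906100
step 4 [4y] bond c/1=7/400: DF=(3803203/4000000 − 7/400·(0.959400+0.951400+0.906100))/(1+7/400) = 443/500 ≈ 0.886000
step 5 [5y] bond c/1=1/80: DF=(745941/800000 − 1/80·(0.959400+0.951400+0.906100+0.886000))/(1+1/80) = 547/625 ≈ 0.875200

1 1 4797/5000
2 2 4757/5000
3 3 9061/10000
4 4 443/500
5 5 547/625
f(1y,5y) = ((4797/5000)/(547/625) − 1)/(4) = 421/17504 ≈ 2.4052%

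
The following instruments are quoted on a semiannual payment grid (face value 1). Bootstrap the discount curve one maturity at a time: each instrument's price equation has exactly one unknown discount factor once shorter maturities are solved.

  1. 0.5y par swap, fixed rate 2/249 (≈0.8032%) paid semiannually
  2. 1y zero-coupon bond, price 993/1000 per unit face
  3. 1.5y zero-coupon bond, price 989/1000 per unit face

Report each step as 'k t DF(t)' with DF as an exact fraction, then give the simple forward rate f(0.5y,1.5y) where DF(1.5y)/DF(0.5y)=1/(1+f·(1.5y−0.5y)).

1 1/2 249/250
2 1 993/1000
3 3/2 989/1000
f(0.5y,1.5y) = ((249/250)/(989/1000) − 1)/(1) = 7/989 ≈ 0.7078%

step 1 [0.5y] swap r/2=1/249: DF=(1 − 1/249·(0))/(1+1/249) = 249/250 ≈ 0.996000
step 2 [1y] zero: DF = P = 993/1000 ≈ 0.993000
step 3 [1.5y] zero: DF = P = 989/1000 ≈ 0.989000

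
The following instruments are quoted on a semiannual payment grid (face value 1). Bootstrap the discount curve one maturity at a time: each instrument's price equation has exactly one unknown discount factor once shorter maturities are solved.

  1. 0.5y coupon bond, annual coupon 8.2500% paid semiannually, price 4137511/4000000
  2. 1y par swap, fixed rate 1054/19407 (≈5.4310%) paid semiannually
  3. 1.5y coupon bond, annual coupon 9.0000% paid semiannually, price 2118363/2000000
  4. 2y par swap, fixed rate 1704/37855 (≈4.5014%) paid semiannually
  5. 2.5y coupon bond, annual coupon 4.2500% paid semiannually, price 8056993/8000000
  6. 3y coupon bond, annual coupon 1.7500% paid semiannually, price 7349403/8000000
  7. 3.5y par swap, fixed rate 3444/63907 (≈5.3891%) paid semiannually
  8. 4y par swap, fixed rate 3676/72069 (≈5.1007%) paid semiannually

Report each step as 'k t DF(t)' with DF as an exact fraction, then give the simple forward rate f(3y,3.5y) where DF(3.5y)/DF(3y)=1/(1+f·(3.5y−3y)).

step 1 [0.5y] bond c/2=33/800: DF=(4137511/4000000 − 33/800·(0))/(1+33/800) = 4967/5000 ≈ 0.993400
step 2 [1y] swap r/2=527/19407: DF=(1 − 527/19407·(0.993400))/(1+527/19407) = 9473/10000 ≈ 0.947300
step 3 [1.5y] bond c/2=9/200: DF=(2118363/2000000 − 9/200·(0.993400+0.947300))/(1+9/200) = 93/100 ≈ 0.930000
step 4 [2y] swap r/2=852/37855: DF=(1 − 852/37855·(0.993400+0.947300+0.930000))/(1+852/37855) = 2287/2500 ≈ 0.914800
step 5 [2.5y] bond c/2=17/800: DF=(8056993/8000000 − 17/800·(0.993400+0.947300+0.930000+0.914800))/(1+17/800) = 4537/5000 ≈ 0.907400
step 6 [3y] bond c/2=7/800: DF=(7349403/8000000 − 7/800·(0.993400+0.947300+0.930000+0.914800+0.907400))/(1+7/800) = 87/100 ≈ 0.870000
step 7 [3.5y] swap r/2=1722/63907: DF=(1 − 1722/63907·(0.993400+0.947300+0.930000+0.914800+0.907400+0.870000))/(1+1722/63907) = 4139/5000 ≈ 0.827800
step 8 [4y] swap r/2=1838/72069: DF=(1 − 1838/72069·(0.993400+0.947300+0.930000+0.914800+0.907400+0.870000+0.827800))/(1+1838/72069) = 4081/5000 ≈ 0.816200

1 1/2 4967/5000
2 1 9473/10000
3 3/2 93/100
4 2 2287/2500
5 5/2 4537/5000
6 3 87/100
7 7/2 4139/5000
8 4 4081/5000
f(3y,3.5y) = ((87/100)/(4139/5000) − 1)/(1/2) = 422/4139 ≈ 10.1957%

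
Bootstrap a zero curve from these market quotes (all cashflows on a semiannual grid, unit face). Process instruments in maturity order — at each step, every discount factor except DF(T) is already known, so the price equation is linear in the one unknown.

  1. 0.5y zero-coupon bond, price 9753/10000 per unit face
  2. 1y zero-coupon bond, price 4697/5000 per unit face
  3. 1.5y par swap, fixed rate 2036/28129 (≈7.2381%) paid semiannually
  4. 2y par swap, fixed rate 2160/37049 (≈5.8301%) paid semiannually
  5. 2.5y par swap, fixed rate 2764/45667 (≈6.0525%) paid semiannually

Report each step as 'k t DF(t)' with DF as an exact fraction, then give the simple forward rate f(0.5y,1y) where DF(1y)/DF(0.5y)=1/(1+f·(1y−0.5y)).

1 1/2 9753/10000
2 1 4697/5000
3 3/2 4491/5000
4 2 223/250
5 5/2 4309/5000
f(0.5y,1y) = ((9753/10000)/(4697/5000) − 1)/(1/2) = 359/4697 ≈ 7.6432%

step 1 [0.5y] zero: DF = P = 9753/10000 ≈ 0.975300
step 2 [1y] zero: DF = P = 4697/5000 ≈ 0.939400
step 3 [1.5y] swap r/2=1018/28129: DF=(1 − 1018/28129·(0.975300+0.939400))/(1+1018/28129) = 4491/5000 ≈ 0.898200
step 4 [2y] swap r/2=1080/37049: DF=(1 − 1080/37049·(0.975300+0.939400+0.898200))/(1+1080/37049) = 223/250 ≈ 0.892000
step 5 [2.5y] swap r/2=1382/45667: DF=(1 − 1382/45667·(0.975300+0.939400+0.898200+0.892000))/(1+1382/45667) = 4309/5000 ≈ 0.861800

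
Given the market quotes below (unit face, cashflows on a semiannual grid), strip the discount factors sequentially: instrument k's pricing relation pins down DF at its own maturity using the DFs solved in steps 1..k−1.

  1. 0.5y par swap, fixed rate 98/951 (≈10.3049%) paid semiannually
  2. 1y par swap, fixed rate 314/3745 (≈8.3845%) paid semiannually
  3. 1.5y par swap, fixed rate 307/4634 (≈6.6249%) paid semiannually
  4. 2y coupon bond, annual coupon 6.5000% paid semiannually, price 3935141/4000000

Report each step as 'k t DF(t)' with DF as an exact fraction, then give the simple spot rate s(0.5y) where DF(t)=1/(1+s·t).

1 1/2 951/1000
2 1 1843/2000
3 3/2 9079/10000
4 2 8653/10000
s(0.5y) = (1/(951/1000) − 1)/(1/2) = 98/951 ≈ 10.3049%

step 1 [0.5y] swap r/2=49/951: DF=(1 − 49/951·(0))/(1+49/951) = 951/1000 ≈ 0.951000
step 2 [1y] swap r/2=157/3745: DF=(1 − 157/3745·(0.951000))/(1+157/3745) = 1843/2000 ≈ 0.921500
step 3 [1.5y] swap r/2=307/9268: DF=(1 − 307/9268·(0.951000+0.921500))/(1+307/9268) = 9079/10000 ≈ 0.907900
step 4 [2y] bond c/2=13/400: DF=(3935141/4000000 − 13/400·(0.951000+0.921500+0.907900))/(1+13/400) = 8653/10000 ≈ 0.865300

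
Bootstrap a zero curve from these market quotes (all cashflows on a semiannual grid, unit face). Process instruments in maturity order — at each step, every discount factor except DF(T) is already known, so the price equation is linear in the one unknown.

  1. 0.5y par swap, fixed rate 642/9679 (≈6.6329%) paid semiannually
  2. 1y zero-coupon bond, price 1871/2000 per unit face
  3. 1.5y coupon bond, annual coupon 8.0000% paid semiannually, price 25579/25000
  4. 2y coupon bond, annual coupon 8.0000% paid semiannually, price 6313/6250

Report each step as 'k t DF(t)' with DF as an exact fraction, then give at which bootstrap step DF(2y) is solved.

step 1 [0.5y] swap r/2=321/9679: DF=(1 − 321/9679·(0))/(1+321/9679) = 9679/10000 ≈ 0.967900
step 2 [1y] zero: DF = P = 1871/2000 ≈ 0.935500
step 3 [1.5y] bond c/2=1/25: DF=(25579/25000 − 1/25·(0.967900+0.935500))/(1+1/25) = 4553/5000 ≈ 0.910600
step 4 [2y] bond c/2=1/25: DF=(6313/6250 − 1/25·(0.967900+0.935500+0.910600))/(1+1/25) = 863/1000 ≈ 0.863000

1 1/2 9679/10000
2 1 1871/2000
3 3/2 4553/5000
4 2 863/1000
DF(2y) is solved at step 4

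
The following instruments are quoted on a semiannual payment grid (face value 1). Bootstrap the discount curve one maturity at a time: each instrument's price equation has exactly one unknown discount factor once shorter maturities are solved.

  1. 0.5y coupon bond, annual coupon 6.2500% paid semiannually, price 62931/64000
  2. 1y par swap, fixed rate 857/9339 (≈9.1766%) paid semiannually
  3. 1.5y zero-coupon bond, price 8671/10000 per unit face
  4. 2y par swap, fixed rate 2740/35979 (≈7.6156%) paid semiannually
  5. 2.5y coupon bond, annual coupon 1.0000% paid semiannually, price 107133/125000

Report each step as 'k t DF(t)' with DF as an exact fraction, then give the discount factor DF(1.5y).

1 1/2 1907/2000
2 1 9143/10000
3 3/2 8671/10000
4 2 863/1000
5 5/2 8349/10000
DF(1.5y) = 8671/10000 ≈ 0.867100

step 1 [0.5y] bond c/2=1/32: DF=(62931/64000 − 1/32·(0))/(1+1/32) = 1907/2000 ≈ 0.953500
step 2 [1y] swap r/2=857/18678: DF=(1 − 857/18678·(0.953500))/(1+857/18678) = 9143/10000 ≈ 0.914300
step 3 [1.5y] zero: DF = P = 8671/10000 ≈ 0.867100
step 4 [2y] swap r/2=1370/35979: DF=(1 − 1370/35979·(0.953500+0.914300+0.867100))/(1+1370/35979) = 863/1000 ≈ 0.863000
step 5 [2.5y] bond c/2=1/200: DF=(107133/125000 − 1/200·(0.953500+0.914300+0.867100+0.863000))/(1+1/200) = 8349/10000 ≈ 0.834900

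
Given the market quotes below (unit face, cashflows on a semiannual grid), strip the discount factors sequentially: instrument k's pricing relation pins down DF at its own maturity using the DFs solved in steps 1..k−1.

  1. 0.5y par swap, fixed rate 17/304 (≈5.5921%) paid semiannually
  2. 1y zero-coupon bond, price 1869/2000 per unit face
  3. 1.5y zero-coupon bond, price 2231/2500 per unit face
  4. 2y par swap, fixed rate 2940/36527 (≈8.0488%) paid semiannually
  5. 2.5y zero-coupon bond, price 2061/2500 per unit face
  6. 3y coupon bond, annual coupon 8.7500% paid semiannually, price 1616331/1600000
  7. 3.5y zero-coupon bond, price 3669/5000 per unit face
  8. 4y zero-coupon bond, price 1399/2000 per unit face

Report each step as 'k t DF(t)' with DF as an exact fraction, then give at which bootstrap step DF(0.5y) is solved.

1 1/2 608/625
2 1 1869/2000
3 3/2 2231/2500
4 2 853/1000
5 5/2 2061/2500
6 3 3901/5000
7 7/2 3669/5000
8 4 1399/2000
DF(0.5y) is solved at step 1

step 1 [0.5y] swap r/2=17/608: DF=(1 − 17/608·(0))/(1+17/608) = 608/625 ≈ 0.972800
step 2 [1y] zero: DF = P = 1869/2000 ≈ 0.934500
step 3 [1.5y] zero: DF = P = 2231/2500 ≈ 0.892400
step 4 [2y] swap r/2=1470/36527: DF=(1 − 1470/36527·(0.972800+0.934500+0.892400))/(1+1470/36527) = 853/1000 ≈ 0.853000
step 5 [2.5y] zero: DF = P = 2061/2500 ≈ 0.824400
step 6 [3y] bond c/2=7/160: DF=(1616331/1600000 − 7/160·(0.972800+0.934500+0.892400+0.853000+0.824400))/(1+7/160) = 3901/5000 ≈ 0.780200
step 7 [3.5y] zero: DF = P = 3669/5000 ≈ 0.733800
step 8 [4y] zero: DF = P = 1399/2000 ≈ 0.699500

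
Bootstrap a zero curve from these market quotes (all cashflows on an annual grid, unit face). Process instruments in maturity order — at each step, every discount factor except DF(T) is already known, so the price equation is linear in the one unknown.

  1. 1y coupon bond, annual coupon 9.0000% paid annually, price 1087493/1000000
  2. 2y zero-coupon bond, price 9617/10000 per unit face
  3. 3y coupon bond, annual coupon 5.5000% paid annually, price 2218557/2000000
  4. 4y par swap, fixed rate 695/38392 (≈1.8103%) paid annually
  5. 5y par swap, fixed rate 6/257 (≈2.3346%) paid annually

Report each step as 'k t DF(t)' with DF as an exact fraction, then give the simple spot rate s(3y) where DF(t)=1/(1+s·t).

1 1 9977/10000
2 2 9617/10000
3 3 9493/10000
4 4 1861/2000
5 5 556/625
s(3y) = (1/(9493/10000) − 1)/(3) = 169/9493 ≈ 1.7803%

step 1 [1y] bond c/1=9/100: DF=(1087493/1000000 − 9/100·(0))/(1+9/100) = 9977/10000 ≈ 0.997700
step 2 [2y] zero: DF = P = 9617/10000 ≈ 0.961700
step 3 [3y] bond c/1=11/200: DF=(2218557/2000000 − 11/200·(0.997700+0.961700))/(1+11/200) = 9493/10000 ≈ 0.949300
step 4 [4y] swap r/1=695/38392: DF=(1 − 695/38392·(0.997700+0.961700+0.949300))/(1+695/38392) = 1861/2000 ≈ 0.930500
step 5 [5y] swap r/1=6/257: DF=(1 − 6/257·(0.997700+0.961700+0.949300+0.930500))/(1+6/257) = 556/625 ≈ 0.889600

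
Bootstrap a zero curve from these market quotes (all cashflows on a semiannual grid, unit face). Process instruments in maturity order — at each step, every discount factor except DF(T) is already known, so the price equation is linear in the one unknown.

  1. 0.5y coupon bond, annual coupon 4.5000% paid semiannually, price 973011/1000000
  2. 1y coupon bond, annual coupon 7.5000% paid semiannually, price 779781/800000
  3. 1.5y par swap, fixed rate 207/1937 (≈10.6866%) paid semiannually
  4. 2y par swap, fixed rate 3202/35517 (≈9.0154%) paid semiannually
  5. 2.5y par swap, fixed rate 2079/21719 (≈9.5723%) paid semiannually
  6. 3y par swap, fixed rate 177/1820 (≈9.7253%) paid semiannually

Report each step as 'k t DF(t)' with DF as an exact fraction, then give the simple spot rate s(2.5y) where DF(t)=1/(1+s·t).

step 1 [0.5y] bond c/2=9/400: DF=(973011/1000000 − 9/400·(0))/(1+9/400) = 2379/2500 ≈ 0.951600
step 2 [1y] bond c/2=3/80: DF=(779781/800000 − 3/80·(0.951600))/(1+3/80) = 9051/10000 ≈ 0.905100
step 3 [1.5y] swap r/2=207/3874: DF=(1 − 207/3874·(0.951600+0.905100))/(1+207/3874) = 8551/10000 ≈ 0.855100
step 4 [2y] swap r/2=1601/35517: DF=(1 − 1601/35517·(0.951600+0.905100+0.855100))/(1+1601/35517) = 8399/10000 ≈ 0.839900
step 5 [2.5y] swap r/2=2079/43438: DF=(1 − 2079/43438·(0.951600+0.905100+0.855100+0.839900))/(1+2079/43438) = 7921/10000 ≈ 0.792100
step 6 [3y] swap r/2=177/3640: DF=(1 − 177/3640·(0.951600+0.905100+0.855100+0.839900+0.792100))/(1+177/3640) = 3761/5000 ≈ 0.752200

1 1/2 2379/2500
2 1 9051/10000
3 3/2 8551/10000
4 2 8399/10000
5 5/2 7921/10000
6 3 3761/5000
s(2.5y) = (1/(7921/10000) − 1)/(5/2) = 4158/39605 ≈ 10.4987%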